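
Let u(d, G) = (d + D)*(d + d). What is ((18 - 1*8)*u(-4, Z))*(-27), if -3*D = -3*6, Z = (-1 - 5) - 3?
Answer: 4320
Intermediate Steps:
Z = -9 (Z = -6 - 3 = -9)
D = 6 (D = -(-1)*6 = -⅓*(-18) = 6)
u(d, G) = 2*d*(6 + d) (u(d, G) = (d + 6)*(d + d) = (6 + d)*(2*d) = 2*d*(6 + d))
((18 - 1*8)*u(-4, Z))*(-27) = ((18 - 1*8)*(2*(-4)*(6 - 4)))*(-27) = ((18 - 8)*(2*(-4)*2))*(-27) = (10*(-16))*(-27) = -160*(-27) = 4320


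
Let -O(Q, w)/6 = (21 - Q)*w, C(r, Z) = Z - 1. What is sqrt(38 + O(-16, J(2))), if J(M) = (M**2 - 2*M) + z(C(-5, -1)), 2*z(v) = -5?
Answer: sqrt(593) ≈ 24.352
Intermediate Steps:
C(r, Z) = -1 + Z
z(v) = -5/2 (z(v) = (1/2)*(-5) = -5/2)
J(M) = -5/2 + M**2 - 2*M (J(M) = (M**2 - 2*M) - 5/2 = -5/2 + M**2 - 2*M)
O(Q, w) = -6*w*(21 - Q) (O(Q, w) = -6*(21 - Q)*w = -6*w*(21 - Q))
sqrt(38 + O(-16, J(2))) = sqrt(38 + 6*(-5/2 + 2**2 - 2*2)*(-21 - 16)) = sqrt(38 + 6*(-5/2 + 4 - 4)*(-37)) = sqrt(38 + 6*(-5/2)*(-37)) = sqrt(38 + 555) = sqrt(593)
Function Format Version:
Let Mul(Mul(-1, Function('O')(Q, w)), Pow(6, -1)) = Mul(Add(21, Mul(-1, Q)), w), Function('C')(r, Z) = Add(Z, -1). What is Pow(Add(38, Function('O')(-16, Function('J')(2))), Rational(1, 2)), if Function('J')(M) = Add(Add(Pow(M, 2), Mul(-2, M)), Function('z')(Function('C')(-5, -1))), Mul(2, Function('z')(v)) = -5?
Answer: Pow(593, Rational(1, 2)) ≈ 24.352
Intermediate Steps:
Function('C')(r, Z) = Add(-1, Z)
Function('z')(v) = Rational(-5, 2) (Function('z')(v) = Mul(Rational(1, 2), -5) = Rational(-5, 2))
Function('J')(M) = Add(Rational(-5, 2), Pow(M, 2), Mul(-2, M)) (Function('J')(M) = Add(Add(Pow(M, 2), Mul(-2, M)), Rational(-5, 2)) = Add(Rational(-5, 2), Pow(M, 2), Mul(-2, M)))
Function('O')(Q, w) = Mul(-6, w, Add(21, Mul(-1, Q))) (Function('O')(Q, w) = Mul(-6, Mul(Add(21, Mul(-1, Q)), w)) = Mul(-6, Mul(w, Add(21, Mul(-1, Q)))) = Mul(-6, w, Add(21, Mul(-1, Q))))
Pow(Add(38, Function('O')(-16, Function('J')(2))), Rational(1, 2)) = Pow(Add(38, Mul(6, Add(Rational(-5, 2), Pow(2, 2), Mul(-2, 2)), Add(-21, -16))), Rational(1, 2)) = Pow(Add(38, Mul(6, Add(Rational(-5, 2), 4, -4), -37)), Rational(1, 2)) = Pow(Add(38, Mul(6, Rational(-5, 2), -37)), Rational(1, 2)) = Pow(Add(38, 555), Rational(1, 2)) = Pow(593, Rational(1, 2))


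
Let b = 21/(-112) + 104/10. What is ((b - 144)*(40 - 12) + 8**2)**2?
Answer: 5422996881/400 ≈ 1.3557e+7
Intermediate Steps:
b = 817/80 (b = 21*(-1/112) + 104*(1/10) = -3/16 + 52/5 = 817/80 ≈ 10.212)
((b - 144)*(40 - 12) + 8**2)**2 = ((817/80 - 144)*(40 - 12) + 8**2)**2 = (-10703/80*28 + 64)**2 = (-74921/20 + 64)**2 = (-73641/20)**2 = 5422996881/400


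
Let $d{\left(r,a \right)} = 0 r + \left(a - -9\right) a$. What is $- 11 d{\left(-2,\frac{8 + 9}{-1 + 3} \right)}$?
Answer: $- \frac{6545}{4} \approx -1636.3$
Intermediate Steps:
$d{\left(r,a \right)} = a \left(9 + a\right)$ ($d{\left(r,a \right)} = 0 + \left(a + 9\right) a = 0 + \left(9 + a\right) a = 0 + a \left(9 + a\right) = a \left(9 + a\right)$)
$- 11 d{\left(-2,\frac{8 + 9}{-1 + 3} \right)} = - 11 \frac{8 + 9}{-1 + 3} \left(9 + \frac{8 + 9}{-1 + 3}\right) = - 11 \cdot \frac{17}{2} \left(9 + \frac{17}{2}\right) = - 11 \cdot 17 \cdot \frac{1}{2} \left(9 + 17 \cdot \frac{1}{2}\right) = - 11 \frac{17 \left(9 + \frac{17}{2}\right)}{2} = - 11 \cdot \frac{17}{2} \cdot \frac{35}{2} = \left(-11\right) \frac{595}{4} = - \frac{6545}{4}$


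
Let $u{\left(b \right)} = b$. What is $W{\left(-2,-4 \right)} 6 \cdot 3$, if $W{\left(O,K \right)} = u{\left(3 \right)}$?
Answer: $54$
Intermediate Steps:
$W{\left(O,K \right)} = 3$
$W{\left(-2,-4 \right)} 6 \cdot 3 = 3 \cdot 6 \cdot 3 = 3 \cdot 18 = 54$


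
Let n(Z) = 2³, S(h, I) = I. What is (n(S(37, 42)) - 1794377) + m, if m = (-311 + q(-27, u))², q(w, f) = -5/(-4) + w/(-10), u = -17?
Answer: -680035719/400 ≈ -1.7001e+6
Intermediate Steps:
n(Z) = 8
q(w, f) = 5/4 - w/10 (q(w, f) = -5*(-¼) + w*(-⅒) = 5/4 - w/10)
m = 37711881/400 (m = (-311 + (5/4 - ⅒*(-27)))² = (-311 + (5/4 + 27/10))² = (-311 + 79/20)² = (-6141/20)² = 37711881/400 ≈ 94280.)
(n(S(37, 42)) - 1794377) + m = (8 - 1794377) + 37711881/400 = -1794369 + 37711881/400 = -680035719/400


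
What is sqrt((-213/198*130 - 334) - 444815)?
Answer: 2*I*sqrt(121229889)/33 ≈ 667.3*I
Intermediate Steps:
sqrt((-213/198*130 - 334) - 444815) = sqrt((-213*1/198*130 - 334) - 444815) = sqrt((-71/66*130 - 334) - 444815) = sqrt((-4615/33 - 334) - 444815) = sqrt(-15637/33 - 444815) = sqrt(-14694532/33) = 2*I*sqrt(121229889)/33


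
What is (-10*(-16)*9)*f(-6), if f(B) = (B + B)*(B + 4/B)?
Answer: 115200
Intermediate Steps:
f(B) = 2*B*(B + 4/B) (f(B) = (2*B)*(B + 4/B) = 2*B*(B + 4/B))
(-10*(-16)*9)*f(-6) = (-10*(-16)*9)*(8 + 2*(-6)²) = (160*9)*(8 + 2*36) = 1440*(8 + 72) = 1440*80 = 115200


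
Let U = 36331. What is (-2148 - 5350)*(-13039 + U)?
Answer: -174643416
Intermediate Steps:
(-2148 - 5350)*(-13039 + U) = (-2148 - 5350)*(-13039 + 36331) = -7498*23292 = -174643416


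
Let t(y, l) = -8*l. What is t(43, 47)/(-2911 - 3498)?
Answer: 376/6409 ≈ 0.058667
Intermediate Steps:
t(43, 47)/(-2911 - 3498) = (-8*47)/(-2911 - 3498) = -376/(-6409) = -376*(-1/6409) = 376/6409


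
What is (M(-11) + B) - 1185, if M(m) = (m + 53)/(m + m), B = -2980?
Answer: -45836/11 ≈ -4166.9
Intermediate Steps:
M(m) = (53 + m)/(2*m) (M(m) = (53 + m)/((2*m)) = (53 + m)*(1/(2*m)) = (53 + m)/(2*m))
(M(-11) + B) - 1185 = ((½)*(53 - 11)/(-11) - 2980) - 1185 = ((½)*(-1/11)*42 - 2980) - 1185 = (-21/11 - 2980) - 1185 = -32801/11 - 1185 = -45836/11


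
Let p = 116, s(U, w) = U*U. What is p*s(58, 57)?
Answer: 390224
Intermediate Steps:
s(U, w) = U²
p*s(58, 57) = 116*58² = 116*3364 = 390224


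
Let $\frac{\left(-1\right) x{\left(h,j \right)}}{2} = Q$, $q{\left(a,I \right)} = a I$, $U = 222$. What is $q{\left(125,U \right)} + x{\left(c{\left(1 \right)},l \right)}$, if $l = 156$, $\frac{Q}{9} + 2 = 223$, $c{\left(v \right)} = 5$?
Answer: $23772$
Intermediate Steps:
$q{\left(a,I \right)} = I a$
$Q = 1989$ ($Q = -18 + 9 \cdot 223 = -18 + 2007 = 1989$)
$x{\left(h,j \right)} = -3978$ ($x{\left(h,j \right)} = \left(-2\right) 1989 = -3978$)
$q{\left(125,U \right)} + x{\left(c{\left(1 \right)},l \right)} = 222 \cdot 125 - 3978 = 27750 - 3978 = 23772$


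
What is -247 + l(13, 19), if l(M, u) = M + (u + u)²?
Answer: 1210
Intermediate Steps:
l(M, u) = M + 4*u² (l(M, u) = M + (2*u)² = M + 4*u²)
-247 + l(13, 19) = -247 + (13 + 4*19²) = -247 + (13 + 4*361) = -247 + (13 + 1444) = -247 + 1457 = 1210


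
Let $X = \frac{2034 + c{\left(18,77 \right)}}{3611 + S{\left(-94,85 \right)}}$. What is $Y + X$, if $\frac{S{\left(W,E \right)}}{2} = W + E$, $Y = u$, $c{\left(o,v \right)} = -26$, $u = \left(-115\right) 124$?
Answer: $- \frac{51234172}{3593} \approx -14259.0$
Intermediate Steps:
$u = -14260$
$Y = -14260$
$S{\left(W,E \right)} = 2 E + 2 W$ ($S{\left(W,E \right)} = 2 \left(W + E\right) = 2 \left(E + W\right) = 2 E + 2 W$)
$X = \frac{2008}{3593}$ ($X = \frac{2034 - 26}{3611 + \left(2 \cdot 85 + 2 \left(-94\right)\right)} = \frac{2008}{3611 + \left(170 - 188\right)} = \frac{2008}{3611 - 18} = \frac{2008}{3593} \approx 0.55886$)
$Y + X = -14260 + \frac{2008}{3593} = - \frac{51234172}{3593}$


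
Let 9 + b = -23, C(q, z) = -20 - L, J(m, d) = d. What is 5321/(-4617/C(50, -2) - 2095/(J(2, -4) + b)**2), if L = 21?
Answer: 282736656/5897737 ≈ 47.940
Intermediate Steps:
C(q, z) = -41 (C(q, z) = -20 - 1*21 = -20 - 21 = -41)
b = -32 (b = -9 - 23 = -32)
5321/(-4617/C(50, -2) - 2095/(J(2, -4) + b)**2) = 5321/(-4617/(-41) - 2095/(-4 - 32)**2) = 5321/(-4617*(-1/41) - 2095/((-36)**2)) = 5321/(4617/41 - 2095/1296) = 5321/(5897737/53136) = 5321*(53136/5897737) = 282736656/5897737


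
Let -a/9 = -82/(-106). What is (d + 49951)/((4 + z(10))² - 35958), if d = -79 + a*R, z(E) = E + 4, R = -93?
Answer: -892511/629534 ≈ -1.4177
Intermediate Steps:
z(E) = 4 + E
a = -369/53 (a = -(-738)/(-106) = -(-738)*(-1)/106 = -9*41/53 = -369/53 ≈ -6.9623)
d = 30130/53 (d = -79 - 369/53*(-93) = -79 + 34317/53 = 30130/53 ≈ 568.49)
(d + 49951)/((4 + z(10))² - 35958) = (30130/53 + 49951)/((4 + (4 + 10))² - 35958) = 2677533/(53*((4 + 14)² - 35958)) = 2677533/(53*(18² - 35958)) = 2677533/(53*(324 - 35958)) = (2677533/53)/(-35634) = (2677533/53)*(-1/35634) = -892511/629534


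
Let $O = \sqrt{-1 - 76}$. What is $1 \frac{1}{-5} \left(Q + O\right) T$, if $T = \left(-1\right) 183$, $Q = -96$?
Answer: $- \frac{17568}{5} + \frac{183 i \sqrt{77}}{5} \approx -3513.6 + 321.16 i$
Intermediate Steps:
$T = -183$
$O = i \sqrt{77}$ ($O = \sqrt{-77} = i \sqrt{77} \approx 8.775 i$)
$1 \frac{1}{-5} \left(Q + O\right) T = 1 \frac{1}{-5} \left(-96 + i \sqrt{77}\right) \left(-183\right) = 1 \left(- \frac{1}{5}\right) \left(17568 - 183 i \sqrt{77}\right) = - \frac{17568 - 183 i \sqrt{77}}{5} = - \frac{17568}{5} + \frac{183 i \sqrt{77}}{5}$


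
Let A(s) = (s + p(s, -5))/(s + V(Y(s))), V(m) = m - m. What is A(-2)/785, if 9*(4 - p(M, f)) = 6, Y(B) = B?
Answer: -2/2355 ≈ -0.00084926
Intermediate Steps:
p(M, f) = 10/3 (p(M, f) = 4 - ⅑*6 = 4 - ⅔ = 10/3)
V(m) = 0
A(s) = (10/3 + s)/s (A(s) = (s + 10/3)/(s + 0) = (10/3 + s)/s)
A(-2)/785 = ((10/3 - 2)/(-2))/785 = -½*4/3*(1/785) = -⅔*1/785 = -2/2355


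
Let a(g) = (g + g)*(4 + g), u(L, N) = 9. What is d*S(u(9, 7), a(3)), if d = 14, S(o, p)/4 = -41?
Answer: -2296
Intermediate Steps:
a(g) = 2*g*(4 + g) (a(g) = (2*g)*(4 + g) = 2*g*(4 + g))
S(o, p) = -164 (S(o, p) = 4*(-41) = -164)
d*S(u(9, 7), a(3)) = 14*(-164) = -2296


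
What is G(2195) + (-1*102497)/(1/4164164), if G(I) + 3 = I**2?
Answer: -426809499486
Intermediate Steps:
G(I) = -3 + I**2
G(2195) + (-1*102497)/(1/4164164) = (-3 + 2195**2) + (-1*102497)/(1/4164164) = (-3 + 4818025) - 102497/1/4164164 = 4818022 - 102497*4164164 = 4818022 - 426814317508 = -426809499486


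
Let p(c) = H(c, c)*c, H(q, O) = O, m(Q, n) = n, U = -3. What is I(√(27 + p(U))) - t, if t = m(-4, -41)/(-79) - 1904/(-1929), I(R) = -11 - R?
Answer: -2820152/152391 ≈ -18.506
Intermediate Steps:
p(c) = c² (p(c) = c*c = c²)
t = 229505/152391 (t = -41/(-79) - 1904/(-1929) = -41*(-1/79) - 1904*(-1/1929) = 41/79 + 1904/1929 = 229505/152391 ≈ 1.5060)
I(√(27 + p(U))) - t = (-11 - √(27 + (-3)²)) - 1*229505/152391 = (-11 - √(27 + 9)) - 229505/152391 = (-11 - √36) - 229505/152391 = (-11 - 1*6) - 229505/152391 = (-11 - 6) - 229505/152391 = -17 - 229505/152391 = -2820152/152391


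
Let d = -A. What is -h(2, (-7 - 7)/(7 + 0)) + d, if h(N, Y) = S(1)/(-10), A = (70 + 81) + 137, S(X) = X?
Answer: -2879/10 ≈ -287.90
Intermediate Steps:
A = 288 (A = 151 + 137 = 288)
d = -288 (d = -1*288 = -288)
h(N, Y) = -⅒ (h(N, Y) = 1/(-10) = 1*(-⅒) = -⅒)
-h(2, (-7 - 7)/(7 + 0)) + d = -1*(-⅒) - 288 = ⅒ - 288 = -2879/10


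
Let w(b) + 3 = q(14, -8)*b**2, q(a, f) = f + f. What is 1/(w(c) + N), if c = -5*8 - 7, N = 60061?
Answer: 1/24714 ≈ 4.0463e-5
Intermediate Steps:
q(a, f) = 2*f
c = -47 (c = -40 - 7 = -47)
w(b) = -3 - 16*b**2 (w(b) = -3 + (2*(-8))*b**2 = -3 - 16*b**2)
1/(w(c) + N) = 1/((-3 - 16*(-47)**2) + 60061) = 1/((-3 - 16*2209) + 60061) = 1/((-3 - 35344) + 60061) = 1/(-35347 + 60061) = 1/24714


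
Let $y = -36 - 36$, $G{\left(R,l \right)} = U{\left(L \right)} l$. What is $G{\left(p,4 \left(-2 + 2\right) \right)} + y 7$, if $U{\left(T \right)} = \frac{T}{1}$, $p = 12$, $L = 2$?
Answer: $-504$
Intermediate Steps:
$U{\left(T \right)} = T$ ($U{\left(T \right)} = T 1 = T$)
$G{\left(R,l \right)} = 2 l$
$y = -72$
$G{\left(p,4 \left(-2 + 2\right) \right)} + y 7 = 2 \cdot 4 \left(-2 + 2\right) - 504 = 2 \cdot 4 \cdot 0 - 504 = 2 \cdot 0 - 504 = 0 - 504 = -504$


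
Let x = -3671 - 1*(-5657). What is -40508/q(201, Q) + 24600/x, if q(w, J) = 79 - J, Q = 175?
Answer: 3450437/7944 ≈ 434.35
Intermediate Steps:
x = 1986 (x = -3671 + 5657 = 1986)
-40508/q(201, Q) + 24600/x = -40508/(79 - 1*175) + 24600/1986 = -40508/(79 - 175) + 24600*(1/1986) = -40508/(-96) + 4100/331 = -40508*(-1/96) + 4100/331 = 10127/24 + 4100/331 = 3450437/7944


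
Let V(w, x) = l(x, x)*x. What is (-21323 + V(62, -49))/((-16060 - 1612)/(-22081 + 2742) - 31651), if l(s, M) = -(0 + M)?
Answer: 458798436/612081017 ≈ 0.74957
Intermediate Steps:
l(s, M) = -M
V(w, x) = -x² (V(w, x) = (-x)*x = -x²)
(-21323 + V(62, -49))/((-16060 - 1612)/(-22081 + 2742) - 31651) = (-21323 - 1*(-49)²)/((-16060 - 1612)/(-22081 + 2742) - 31651) = (-21323 - 1*2401)/(-17672/(-19339) - 31651) = (-21323 - 2401)/(-17672*(-1/19339) - 31651) = -23724/(17672/19339 - 31651) = -23724/(-612081017/19339) = -23724*(-19339/612081017) = 458798436/612081017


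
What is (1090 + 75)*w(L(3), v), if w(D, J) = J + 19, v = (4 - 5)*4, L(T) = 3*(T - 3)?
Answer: 17475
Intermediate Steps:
L(T) = -9 + 3*T (L(T) = 3*(-3 + T) = -9 + 3*T)
v = -4 (v = -1*4 = -4)
w(D, J) = 19 + J
(1090 + 75)*w(L(3), v) = (1090 + 75)*(19 - 4) = 1165*15 = 17475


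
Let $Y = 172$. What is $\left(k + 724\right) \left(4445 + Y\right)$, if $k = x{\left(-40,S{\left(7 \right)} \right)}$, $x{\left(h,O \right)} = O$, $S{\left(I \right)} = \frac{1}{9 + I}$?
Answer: $\frac{53487945}{16} \approx 3.343 \cdot 10^{6}$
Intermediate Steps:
$k = \frac{1}{16}$ ($k = \frac{1}{9 + 7} = \frac{1}{16} \approx 0.0625$)
$\left(k + 724\right) \left(4445 + Y\right) = \left(\frac{1}{16} + 724\right) \left(4445 + 172\right) = \frac{11585}{16} \cdot 4617 = \frac{53487945}{16}$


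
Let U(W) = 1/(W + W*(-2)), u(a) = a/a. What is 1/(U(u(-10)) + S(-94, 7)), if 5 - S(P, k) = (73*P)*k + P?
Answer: 1/48132 ≈ 2.0776e-5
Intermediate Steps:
S(P, k) = 5 - P - 73*P*k (S(P, k) = 5 - ((73*P)*k + P) = 5 - (73*P*k + P) = 5 - (P + 73*P*k) = 5 + (-P - 73*P*k) = 5 - P - 73*P*k)
u(a) = 1
U(W) = -1/W (U(W) = 1/(W - 2*W) = 1/(-W) = -1/W)
1/(U(u(-10)) + S(-94, 7)) = 1/(-1/1 + (5 - 1*(-94) - 73*(-94)*7)) = 1/(-1*1 + (5 + 94 + 48034)) = 1/(-1 + 48133) = 1/48132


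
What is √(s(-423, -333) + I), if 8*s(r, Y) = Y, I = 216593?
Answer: √3464822/4 ≈ 465.35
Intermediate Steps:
s(r, Y) = Y/8
√(s(-423, -333) + I) = √((⅛)*(-333) + 216593) = √(-333/8 + 216593) = √(1732411/8) = √3464822/4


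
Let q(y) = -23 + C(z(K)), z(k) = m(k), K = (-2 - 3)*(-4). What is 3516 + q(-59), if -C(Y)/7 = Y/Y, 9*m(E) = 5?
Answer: 3486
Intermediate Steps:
m(E) = 5/9 (m(E) = (1/9)*5 = 5/9)
K = 20 (K = -5*(-4) = 20)
z(k) = 5/9
C(Y) = -7 (C(Y) = -7*Y/Y = -7*1 = -7)
q(y) = -30 (q(y) = -23 - 7 = -30)
3516 + q(-59) = 3516 - 30 = 3486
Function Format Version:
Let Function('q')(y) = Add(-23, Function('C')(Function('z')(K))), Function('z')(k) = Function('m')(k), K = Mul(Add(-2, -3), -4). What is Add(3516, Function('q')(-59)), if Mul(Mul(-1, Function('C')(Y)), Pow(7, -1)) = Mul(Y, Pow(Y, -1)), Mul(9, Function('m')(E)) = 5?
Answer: 3486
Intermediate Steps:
Function('m')(E) = Rational(5, 9) (Function('m')(E) = Mul(Rational(1, 9), 5) = Rational(5, 9))
K = 20 (K = Mul(-5, -4) = 20)
Function('z')(k) = Rational(5, 9)
Function('C')(Y) = -7 (Function('C')(Y) = Mul(-7, Mul(Y, Pow(Y, -1))) = Mul(-7, 1) = -7)
Function('q')(y) = -30 (Function('q')(y) = Add(-23, -7) = -30)
Add(3516, Function('q')(-59)) = Add(3516, -30) = 3486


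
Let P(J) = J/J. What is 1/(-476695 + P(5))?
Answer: -1/476694 ≈ -2.0978e-6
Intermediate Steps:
P(J) = 1
1/(-476695 + P(5)) = 1/(-476695 + 1) = 1/(-476694) = -1/476694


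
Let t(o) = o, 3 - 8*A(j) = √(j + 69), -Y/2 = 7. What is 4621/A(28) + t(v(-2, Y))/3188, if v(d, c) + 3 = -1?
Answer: -11048822/8767 - 4621*√97/11 ≈ -5397.7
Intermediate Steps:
Y = -14 (Y = -2*7 = -14)
v(d, c) = -4 (v(d, c) = -3 - 1 = -4)
A(j) = 3/8 - √(69 + j)/8 (A(j) = 3/8 - √(j + 69)/8 = 3/8 - √(69 + j)/8)
4621/A(28) + t(v(-2, Y))/3188 = 4621/(3/8 - √(69 + 28)/8) - 4/3188 = 4621/(3/8 - √97/8) - 4*1/3188 = 4621/(3/8 - √97/8) - 1/797 = -1/797 + 4621/(3/8 - √97/8)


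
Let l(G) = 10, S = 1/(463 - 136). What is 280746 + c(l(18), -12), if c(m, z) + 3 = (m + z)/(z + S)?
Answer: 1101355443/3923 ≈ 2.8074e+5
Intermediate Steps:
S = 1/327 ≈ 0.0030581
c(m, z) = -3 + (m + z)/(1/327 + z) (c(m, z) = -3 + (m + z)/(z + 1/327) = -3 + (m + z)/(1/327 + z))
280746 + c(l(18), -12) = 280746 + 3*(-1 - 218*(-12) + 109*10)/(1 + 327*(-12)) = 280746 + 3*(-1 + 2616 + 1090)/(1 - 3924) = 280746 + 3*3705/(-3923) = 280746 + 3*(-1/3923)*3705 = 280746 - 11115/3923 = 1101355443/3923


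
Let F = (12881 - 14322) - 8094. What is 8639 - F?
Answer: 18174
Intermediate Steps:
F = -9535 (F = -1441 - 8094 = -9535)
8639 - F = 8639 - 1*(-9535) = 8639 + 9535 = 18174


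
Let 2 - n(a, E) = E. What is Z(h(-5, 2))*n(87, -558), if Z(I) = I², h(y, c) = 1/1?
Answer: 560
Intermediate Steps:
h(y, c) = 1
n(a, E) = 2 - E
Z(h(-5, 2))*n(87, -558) = 1²*(2 - 1*(-558)) = 1*(2 + 558) = 1*560 = 560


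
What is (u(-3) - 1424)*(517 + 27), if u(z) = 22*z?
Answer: -810560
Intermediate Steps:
(u(-3) - 1424)*(517 + 27) = (22*(-3) - 1424)*(517 + 27) = (-66 - 1424)*544 = -1490*544 = -810560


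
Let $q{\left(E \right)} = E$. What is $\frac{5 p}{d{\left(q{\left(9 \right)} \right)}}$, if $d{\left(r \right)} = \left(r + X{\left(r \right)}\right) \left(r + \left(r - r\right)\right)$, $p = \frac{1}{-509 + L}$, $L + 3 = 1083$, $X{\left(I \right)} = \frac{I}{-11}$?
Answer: $\frac{11}{92502} \approx 0.00011892$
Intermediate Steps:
$X{\left(I \right)} = - \frac{I}{11}$ ($X{\left(I \right)} = I \left(- \frac{1}{11}\right) = - \frac{I}{11}$)
$L = 1080$ ($L = -3 + 1083 = 1080$)
$p = \frac{1}{571}$ ($p = \frac{1}{-509 + 1080} = \frac{1}{571} \approx 0.0017513$)
$d{\left(r \right)} = \frac{10 r^{2}}{11}$ ($d{\left(r \right)} = \left(r - \frac{r}{11}\right) \left(r + \left(r - r\right)\right) = \frac{10 r}{11} \left(r + 0\right) = \frac{10 r}{11} r = \frac{10 r^{2}}{11}$)
$\frac{5 p}{d{\left(q{\left(9 \right)} \right)}} = \frac{5 \cdot \frac{1}{571}}{\frac{10}{11} \cdot 9^{2}} = \frac{5}{571 \cdot \frac{10}{11} \cdot 81} = \frac{5}{571 \cdot \frac{810}{11}} = \frac{5}{571} \cdot \frac{11}{810} = \frac{11}{92502}$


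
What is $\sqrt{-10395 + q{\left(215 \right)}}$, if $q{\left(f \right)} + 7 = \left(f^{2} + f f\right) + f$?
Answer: $\sqrt{82263} \approx 286.82$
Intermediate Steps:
$q{\left(f \right)} = -7 + f + 2 f^{2}$ ($q{\left(f \right)} = -7 + \left(\left(f^{2} + f f\right) + f\right) = -7 + \left(\left(f^{2} + f^{2}\right) + f\right) = -7 + \left(2 f^{2} + f\right) = -7 + \left(f + 2 f^{2}\right) = -7 + f + 2 f^{2}$)
$\sqrt{-10395 + q{\left(215 \right)}} = \sqrt{-10395 + \left(-7 + 215 + 2 \cdot 215^{2}\right)} = \sqrt{-10395 + \left(-7 + 215 + 2 \cdot 46225\right)} = \sqrt{-10395 + \left(-7 + 215 + 92450\right)} = \sqrt{-10395 + 92658} = \sqrt{82263}$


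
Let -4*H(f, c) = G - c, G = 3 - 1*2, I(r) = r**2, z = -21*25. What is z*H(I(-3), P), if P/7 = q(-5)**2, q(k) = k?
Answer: -45675/2 ≈ -22838.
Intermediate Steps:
z = -525
G = 1 (G = 3 - 2 = 1)
P = 175 (P = 7*(-5)**2 = 7*25 = 175)
H(f, c) = -1/4 + c/4 (H(f, c) = -(1 - c)/4 = -1/4 + c/4)
z*H(I(-3), P) = -525*(-1/4 + (1/4)*175) = -525*(-1/4 + 175/4) = -525*87/2 = -45675/2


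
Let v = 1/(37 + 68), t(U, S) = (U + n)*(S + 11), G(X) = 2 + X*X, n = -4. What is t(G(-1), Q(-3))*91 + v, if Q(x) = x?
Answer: -76439/105 ≈ -727.99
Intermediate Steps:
G(X) = 2 + X²
t(U, S) = (-4 + U)*(11 + S) (t(U, S) = (U - 4)*(S + 11) = (-4 + U)*(11 + S))
v = 1/105 ≈ 0.0095238
t(G(-1), Q(-3))*91 + v = (-44 - 4*(-3) + 11*(2 + (-1)²) - 3*(2 + (-1)²))*91 + 1/105 = (-44 + 12 + 11*(2 + 1) - 3*(2 + 1))*91 + 1/105 = (-44 + 12 + 11*3 - 3*3)*91 + 1/105 = (-44 + 12 + 33 - 9)*91 + 1/105 = -8*91 + 1/105 = -728 + 1/105 = -76439/105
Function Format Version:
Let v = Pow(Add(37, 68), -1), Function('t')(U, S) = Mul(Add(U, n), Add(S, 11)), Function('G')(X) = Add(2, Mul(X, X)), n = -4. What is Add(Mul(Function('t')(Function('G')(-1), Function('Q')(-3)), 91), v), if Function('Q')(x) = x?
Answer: Rational(-76439, 105) ≈ -727.99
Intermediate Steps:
Function('G')(X) = Add(2, Pow(X, 2))
Function('t')(U, S) = Mul(Add(-4, U), Add(11, S)) (Function('t')(U, S) = Mul(Add(U, -4), Add(S, 11)) = Mul(Add(-4, U), Add(11, S)))
v = Rational(1, 105) (v = Pow(105, -1) = Rational(1, 105) ≈ 0.0095238)
Add(Mul(Function('t')(Function('G')(-1), Function('Q')(-3)), 91), v) = Add(Mul(Add(-44, Mul(-4, -3), Mul(11, Add(2, Pow(-1, 2))), Mul(-3, Add(2, Pow(-1, 2)))), 91), Rational(1, 105)) = Add(Mul(Add(-44, 12, Mul(11, Add(2, 1)), Mul(-3, Add(2, 1))), 91), Rational(1, 105)) = Add(Mul(Add(-44, 12, Mul(11, 3), Mul(-3, 3)), 91), Rational(1, 105)) = Add(Mul(Add(-44, 12, 33, -9), 91), Rational(1, 105)) = Add(Mul(-8, 91), Rational(1, 105)) = Add(-728, Rational(1, 105)) = Rational(-76439, 105)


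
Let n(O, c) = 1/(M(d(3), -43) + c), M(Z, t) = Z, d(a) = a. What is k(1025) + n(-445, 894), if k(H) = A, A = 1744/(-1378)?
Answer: -60115/47541 ≈ -1.2645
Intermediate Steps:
A = -872/689 (A = 1744*(-1/1378) = -872/689 ≈ -1.2656)
n(O, c) = 1/(3 + c)
k(H) = -872/689
k(1025) + n(-445, 894) = -872/689 + 1/(3 + 894) = -872/689 + 1/897 = -60115/47541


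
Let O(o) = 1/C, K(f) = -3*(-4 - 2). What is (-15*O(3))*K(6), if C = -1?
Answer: 270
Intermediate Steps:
K(f) = 18 (K(f) = -3*(-6) = 18)
O(o) = -1 (O(o) = 1/(-1) = -1)
(-15*O(3))*K(6) = -15*(-1)*18 = 15*18 = 270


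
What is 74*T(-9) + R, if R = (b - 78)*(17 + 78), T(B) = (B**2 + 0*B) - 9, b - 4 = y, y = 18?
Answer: 8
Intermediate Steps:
b = 22 (b = 4 + 18 = 22)
T(B) = -9 + B**2 (T(B) = (B**2 + 0) - 9 = B**2 - 9 = -9 + B**2)
R = -5320 (R = (22 - 78)*(17 + 78) = -56*95 = -5320)
74*T(-9) + R = 74*(-9 + (-9)**2) - 5320 = 74*(-9 + 81) - 5320 = 74*72 - 5320 = 5328 - 5320 = 8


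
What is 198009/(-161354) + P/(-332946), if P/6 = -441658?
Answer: 60275567513/8953694814 ≈ 6.7319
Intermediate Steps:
P = -2649948 (P = 6*(-441658) = -2649948)
198009/(-161354) + P/(-332946) = 198009/(-161354) - 2649948/(-332946) = 198009*(-1/161354) - 2649948*(-1/332946) = -198009/161354 + 441658/55491 = 60275567513/8953694814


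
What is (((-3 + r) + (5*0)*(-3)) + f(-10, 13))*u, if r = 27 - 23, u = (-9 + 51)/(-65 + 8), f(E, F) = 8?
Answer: -126/19 ≈ -6.6316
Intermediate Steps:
u = -14/19 (u = 42/(-57) = 42*(-1/57) = -14/19 ≈ -0.73684)
r = 4
(((-3 + r) + (5*0)*(-3)) + f(-10, 13))*u = (((-3 + 4) + (5*0)*(-3)) + 8)*(-14/19) = ((1 + 0*(-3)) + 8)*(-14/19) = ((1 + 0) + 8)*(-14/19) = (1 + 8)*(-14/19) = 9*(-14/19) = -126/19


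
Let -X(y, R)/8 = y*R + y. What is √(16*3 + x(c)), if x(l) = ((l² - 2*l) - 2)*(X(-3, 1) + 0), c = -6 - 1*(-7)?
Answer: 4*I*√6 ≈ 9.798*I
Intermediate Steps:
c = 1 (c = -6 + 7 = 1)
X(y, R) = -8*y - 8*R*y (X(y, R) = -8*(y*R + y) = -8*(R*y + y) = -8*(y + R*y) = -8*y - 8*R*y)
x(l) = -96 - 96*l + 48*l² (x(l) = ((l² - 2*l) - 2)*(-8*(-3)*(1 + 1) + 0) = (-2 + l² - 2*l)*(-8*(-3)*2 + 0) = (-2 + l² - 2*l)*(48 + 0) = (-2 + l² - 2*l)*48 = -96 - 96*l + 48*l²)
√(16*3 + x(c)) = √(16*3 + (-96 - 96*1 + 48*1²)) = √(48 + (-96 - 96 + 48*1)) = √(48 + (-96 - 96 + 48)) = √(48 - 144) = √(-96) = 4*I*√6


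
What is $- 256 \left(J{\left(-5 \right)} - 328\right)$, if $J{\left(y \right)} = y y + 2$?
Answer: $77056$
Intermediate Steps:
$J{\left(y \right)} = 2 + y^{2}$ ($J{\left(y \right)} = y^{2} + 2 = 2 + y^{2}$)
$- 256 \left(J{\left(-5 \right)} - 328\right) = - 256 \left(\left(2 + \left(-5\right)^{2}\right) - 328\right) = - 256 \left(\left(2 + 25\right) - 328\right) = - 256 \left(27 - 328\right) = \left(-256\right) \left(-301\right) = 77056$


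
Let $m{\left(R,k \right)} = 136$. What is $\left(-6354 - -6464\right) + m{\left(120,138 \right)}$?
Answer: $246$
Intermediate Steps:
$\left(-6354 - -6464\right) + m{\left(120,138 \right)} = \left(-6354 - -6464\right) + 136 = \left(-6354 + 6464\right) + 136 = 110 + 136 = 246$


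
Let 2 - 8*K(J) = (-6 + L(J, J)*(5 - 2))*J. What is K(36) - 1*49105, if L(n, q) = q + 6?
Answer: -198579/4 ≈ -49645.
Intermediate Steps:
L(n, q) = 6 + q
K(J) = ¼ - J*(12 + 3*J)/8 (K(J) = ¼ - (-6 + (6 + J)*(5 - 2))*J/8 = ¼ - (-6 + (6 + J)*3)*J/8 = ¼ - (-6 + (18 + 3*J))*J/8 = ¼ - (12 + 3*J)*J/8 = ¼ - J*(12 + 3*J)/8)
K(36) - 1*49105 = (¼ - 3/2*36 - 3/8*36²) - 1*49105 = (¼ - 54 - 3/8*1296) - 49105 = (¼ - 54 - 486) - 49105 = -2159/4 - 49105 = -198579/4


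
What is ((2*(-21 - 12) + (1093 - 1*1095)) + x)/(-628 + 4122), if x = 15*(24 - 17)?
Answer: 37/3494 ≈ 0.010590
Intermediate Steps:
x = 105 (x = 15*7 = 105)
((2*(-21 - 12) + (1093 - 1*1095)) + x)/(-628 + 4122) = ((2*(-21 - 12) + (1093 - 1*1095)) + 105)/(-628 + 4122) = ((2*(-33) + (1093 - 1095)) + 105)/3494 = ((-66 - 2) + 105)*(1/3494) = (-68 + 105)*(1/3494) = 37*(1/3494) = 37/3494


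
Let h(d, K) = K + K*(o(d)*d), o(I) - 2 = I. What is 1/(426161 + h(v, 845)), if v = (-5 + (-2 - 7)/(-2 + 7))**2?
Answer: 125/288984734 ≈ 4.3255e-7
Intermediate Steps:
o(I) = 2 + I
v = 1156/25 (v = (-5 - 9/5)**2 = (-34/5)**2 = 1156/25 ≈ 46.240)
h(d, K) = K + K*d*(2 + d) (h(d, K) = K + K*((2 + d)*d) = K + K*(d*(2 + d)) = K + K*d*(2 + d))
1/(426161 + h(v, 845)) = 1/(426161 + 845*(1 + 1156*(2 + 1156/25)/25)) = 1/(426161 + 845*(1 + (1156/25)*(1206/25))) = 1/(426161 + 845*(1 + 1394136/625)) = 1/(426161 + 845*(1394761/625)) = 1/(426161 + 235714609/125) = 1/(288984734/125) = 125/288984734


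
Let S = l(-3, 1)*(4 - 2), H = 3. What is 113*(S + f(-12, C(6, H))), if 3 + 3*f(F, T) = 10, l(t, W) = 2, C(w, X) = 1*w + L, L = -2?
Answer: 2147/3 ≈ 715.67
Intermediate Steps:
C(w, X) = -2 + w (C(w, X) = 1*w - 2 = w - 2 = -2 + w)
f(F, T) = 7/3 (f(F, T) = -1 + (1/3)*10 = -1 + 10/3 = 7/3)
S = 4 (S = 2*(4 - 2) = 2*2 = 4)
113*(S + f(-12, C(6, H))) = 113*(4 + 7/3) = 113*(19/3) = 2147/3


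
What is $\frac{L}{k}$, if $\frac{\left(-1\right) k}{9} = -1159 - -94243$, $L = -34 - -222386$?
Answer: $- \frac{55588}{209439} \approx -0.26541$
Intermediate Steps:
$L = 222352$ ($L = -34 + 222386 = 222352$)
$k = -837756$ ($k = - 9 \left(-1159 - -94243\right) = - 9 \left(-1159 + 94243\right) = \left(-9\right) 93084 = -837756$)
$\frac{L}{k} = \frac{222352}{-837756} = 222352 \left(- \frac{1}{837756}\right) = - \frac{55588}{209439}$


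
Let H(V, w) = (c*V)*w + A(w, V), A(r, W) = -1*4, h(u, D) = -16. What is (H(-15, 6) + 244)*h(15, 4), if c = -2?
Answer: -6720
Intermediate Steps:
A(r, W) = -4
H(V, w) = -4 - 2*V*w (H(V, w) = (-2*V)*w - 4 = -2*V*w - 4 = -4 - 2*V*w)
(H(-15, 6) + 244)*h(15, 4) = ((-4 - 2*(-15)*6) + 244)*(-16) = ((-4 + 180) + 244)*(-16) = (176 + 244)*(-16) = 420*(-16) = -6720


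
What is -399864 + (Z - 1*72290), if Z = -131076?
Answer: -603230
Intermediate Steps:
-399864 + (Z - 1*72290) = -399864 + (-131076 - 1*72290) = -399864 + (-131076 - 72290) = -399864 - 203366 = -603230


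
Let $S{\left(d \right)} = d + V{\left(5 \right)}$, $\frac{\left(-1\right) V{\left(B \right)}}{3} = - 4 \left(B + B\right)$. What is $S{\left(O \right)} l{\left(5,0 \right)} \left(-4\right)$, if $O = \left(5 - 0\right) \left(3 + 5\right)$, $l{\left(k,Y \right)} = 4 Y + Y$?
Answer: $0$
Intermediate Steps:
$l{\left(k,Y \right)} = 5 Y$
$V{\left(B \right)} = 24 B$ ($V{\left(B \right)} = - 3 \left(- 4 \left(B + B\right)\right) = - 3 \left(- 4 \cdot 2 B\right) = - 3 \left(- 8 B\right) = 24 B$)
$O = 40$ ($O = \left(5 + 0\right) 8 = 5 \cdot 8 = 40$)
$S{\left(d \right)} = 120 + d$ ($S{\left(d \right)} = d + 24 \cdot 5 = d + 120 = 120 + d$)
$S{\left(O \right)} l{\left(5,0 \right)} \left(-4\right) = \left(120 + 40\right) 5 \cdot 0 \left(-4\right) = 160 \cdot 0 \left(-4\right) = 0 \left(-4\right) = 0$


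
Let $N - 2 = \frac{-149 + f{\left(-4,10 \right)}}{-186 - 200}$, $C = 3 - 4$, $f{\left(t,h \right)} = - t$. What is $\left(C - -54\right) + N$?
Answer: $\frac{21375}{386} \approx 55.376$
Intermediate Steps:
$C = -1$
$N = \frac{917}{386}$ ($N = 2 + \frac{-149 - -4}{-186 - 200} = 2 + \frac{-149 + 4}{-386} = 2 - - \frac{145}{386} = 2 + \frac{145}{386} = \frac{917}{386} \approx 2.3756$)
$\left(C - -54\right) + N = \left(-1 - -54\right) + \frac{917}{386} = \left(-1 + 54\right) + \frac{917}{386} = 53 + \frac{917}{386} = \frac{21375}{386}$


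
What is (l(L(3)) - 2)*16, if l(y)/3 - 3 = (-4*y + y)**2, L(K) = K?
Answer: 4000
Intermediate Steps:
l(y) = 9 + 27*y**2 (l(y) = 9 + 3*(-4*y + y)**2 = 9 + 3*(-3*y)**2 = 9 + 3*(9*y**2) = 9 + 27*y**2)
(l(L(3)) - 2)*16 = ((9 + 27*3**2) - 2)*16 = ((9 + 27*9) - 2)*16 = ((9 + 243) - 2)*16 = (252 - 2)*16 = 250*16 = 4000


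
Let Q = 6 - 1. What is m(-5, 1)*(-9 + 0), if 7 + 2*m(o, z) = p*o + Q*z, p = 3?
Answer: 153/2 ≈ 76.500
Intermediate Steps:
Q = 5
m(o, z) = -7/2 + 3*o/2 + 5*z/2 (m(o, z) = -7/2 + (3*o + 5*z)/2 = -7/2 + (3*o/2 + 5*z/2) = -7/2 + 3*o/2 + 5*z/2)
m(-5, 1)*(-9 + 0) = (-7/2 + (3/2)*(-5) + (5/2)*1)*(-9 + 0) = (-7/2 - 15/2 + 5/2)*(-9) = -17/2*(-9) = 153/2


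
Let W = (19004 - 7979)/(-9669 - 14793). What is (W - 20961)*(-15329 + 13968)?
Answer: 77540556503/2718 ≈ 2.8529e+7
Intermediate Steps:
W = -1225/2718 (W = 11025/(-24462) = 11025*(-1/24462) = -1225/2718 ≈ -0.45070)
(W - 20961)*(-15329 + 13968) = (-1225/2718 - 20961)*(-15329 + 13968) = -56973223/2718*(-1361) = 77540556503/2718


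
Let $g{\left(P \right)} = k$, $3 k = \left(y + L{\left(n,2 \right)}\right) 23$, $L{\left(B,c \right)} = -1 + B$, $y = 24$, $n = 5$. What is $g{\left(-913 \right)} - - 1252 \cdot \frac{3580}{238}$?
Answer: $\frac{6799876}{357} \approx 19047.0$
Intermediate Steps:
$k = \frac{644}{3}$ ($k = \frac{\left(24 + \left(-1 + 5\right)\right) 23}{3} = \frac{\left(24 + 4\right) 23}{3} = \frac{28 \cdot 23}{3} = \frac{1}{3} \cdot 644 = \frac{644}{3} \approx 214.67$)
$g{\left(P \right)} = \frac{644}{3}$
$g{\left(-913 \right)} - - 1252 \cdot \frac{3580}{238} = \frac{644}{3} - - 1252 \cdot \frac{3580}{238} = \frac{644}{3} - - 1252 \cdot 3580 \cdot \frac{1}{238} = \frac{644}{3} - \left(-1252\right) \frac{1790}{119} = \frac{644}{3} - - \frac{2241080}{119} = \frac{644}{3} + \frac{2241080}{119} = \frac{6799876}{357}$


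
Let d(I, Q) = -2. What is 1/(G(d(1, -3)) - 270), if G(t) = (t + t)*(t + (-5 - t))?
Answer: -1/250 ≈ -0.0040000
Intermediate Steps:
G(t) = -10*t (G(t) = (2*t)*(-5) = -10*t)
1/(G(d(1, -3)) - 270) = 1/(-10*(-2) - 270) = 1/(20 - 270) = 1/(-250) = -1/250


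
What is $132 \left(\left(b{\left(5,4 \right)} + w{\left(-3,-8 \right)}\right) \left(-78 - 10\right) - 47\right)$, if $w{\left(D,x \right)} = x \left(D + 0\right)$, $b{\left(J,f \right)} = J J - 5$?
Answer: $-517308$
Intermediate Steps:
$b{\left(J,f \right)} = -5 + J^{2}$ ($b{\left(J,f \right)} = J^{2} - 5 = -5 + J^{2}$)
$w{\left(D,x \right)} = D x$ ($w{\left(D,x \right)} = x D = D x$)
$132 \left(\left(b{\left(5,4 \right)} + w{\left(-3,-8 \right)}\right) \left(-78 - 10\right) - 47\right) = 132 \left(\left(\left(-5 + 5^{2}\right) - -24\right) \left(-78 - 10\right) - 47\right) = 132 \left(\left(\left(-5 + 25\right) + 24\right) \left(-88\right) - 47\right) = 132 \left(\left(20 + 24\right) \left(-88\right) - 47\right) = 132 \left(44 \left(-88\right) - 47\right) = 132 \left(-3872 - 47\right) = 132 \left(-3919\right) = -517308$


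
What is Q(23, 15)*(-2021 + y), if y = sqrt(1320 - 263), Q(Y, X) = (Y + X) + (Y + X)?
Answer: -153596 + 76*sqrt(1057) ≈ -1.5113e+5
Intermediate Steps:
Q(Y, X) = 2*X + 2*Y (Q(Y, X) = (X + Y) + (X + Y) = 2*X + 2*Y)
y = sqrt(1057) ≈ 32.512
Q(23, 15)*(-2021 + y) = (2*15 + 2*23)*(-2021 + sqrt(1057)) = (30 + 46)*(-2021 + sqrt(1057)) = 76*(-2021 + sqrt(1057)) = -153596 + 76*sqrt(1057)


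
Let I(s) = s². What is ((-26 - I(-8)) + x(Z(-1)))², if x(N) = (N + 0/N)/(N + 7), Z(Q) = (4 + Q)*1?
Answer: 804609/100 ≈ 8046.1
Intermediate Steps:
Z(Q) = 4 + Q
x(N) = N/(7 + N) (x(N) = (N + 0)/(7 + N) = N/(7 + N))
((-26 - I(-8)) + x(Z(-1)))² = ((-26 - 1*(-8)²) + (4 - 1)/(7 + (4 - 1)))² = ((-26 - 1*64) + 3/(7 + 3))² = ((-26 - 64) + 3/10)² = (-90 + 3*(⅒))² = (-90 + 3/10)² = (-897/10)² = 804609/100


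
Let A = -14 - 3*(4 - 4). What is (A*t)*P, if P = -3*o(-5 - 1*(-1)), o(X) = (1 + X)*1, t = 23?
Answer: -2898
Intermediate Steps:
o(X) = 1 + X
A = -14 (A = -14 - 3*0 = -14 + 0 = -14)
P = 9 (P = -3*(1 + (-5 - 1*(-1))) = -3*(1 + (-5 + 1)) = -3*(1 - 4) = -3*(-3) = 9)
(A*t)*P = -14*23*9 = -322*9 = -2898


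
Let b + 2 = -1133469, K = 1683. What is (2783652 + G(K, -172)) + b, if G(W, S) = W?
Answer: 1651864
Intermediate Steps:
b = -1133471 (b = -2 - 1133469 = -1133471)
(2783652 + G(K, -172)) + b = (2783652 + 1683) - 1133471 = 2785335 - 1133471 = 1651864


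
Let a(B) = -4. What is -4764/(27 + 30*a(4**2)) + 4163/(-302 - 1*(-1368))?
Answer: 1821861/33046 ≈ 55.131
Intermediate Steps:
-4764/(27 + 30*a(4**2)) + 4163/(-302 - 1*(-1368)) = -4764/(27 + 30*(-4)) + 4163/(-302 - 1*(-1368)) = -4764/(27 - 120) + 4163/(-302 + 1368) = -4764/(-93) + 4163/1066 = -4764*(-1/93) + 4163*(1/1066) = 1588/31 + 4163/1066 = 1821861/33046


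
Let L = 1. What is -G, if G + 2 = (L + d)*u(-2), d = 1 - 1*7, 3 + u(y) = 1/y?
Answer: -31/2 ≈ -15.500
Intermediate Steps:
u(y) = -3 + 1/y
d = -6 (d = 1 - 7 = -6)
G = 31/2 (G = -2 + (1 - 6)*(-3 + 1/(-2)) = -2 - 5*(-3 - 1/2) = -2 - 5*(-7/2) = -2 + 35/2 = 31/2 ≈ 15.500)
-G = -1*31/2 = -31/2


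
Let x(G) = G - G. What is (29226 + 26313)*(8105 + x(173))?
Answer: 450143595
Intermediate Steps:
x(G) = 0
(29226 + 26313)*(8105 + x(173)) = (29226 + 26313)*(8105 + 0) = 55539*8105 = 450143595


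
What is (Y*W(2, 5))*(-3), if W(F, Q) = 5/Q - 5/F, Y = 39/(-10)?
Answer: -351/20 ≈ -17.550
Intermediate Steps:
Y = -39/10 (Y = 39*(-1/10) = -39/10 ≈ -3.9000)
W(F, Q) = -5/F + 5/Q
(Y*W(2, 5))*(-3) = -39*(-5/2 + 5/5)/10*(-3) = -39*(-5*1/2 + 5*(1/5))/10*(-3) = -39*(-5/2 + 1)/10*(-3) = -39/10*(-3/2)*(-3) = (117/20)*(-3) = -351/20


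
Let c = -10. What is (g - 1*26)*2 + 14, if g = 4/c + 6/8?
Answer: -373/10 ≈ -37.300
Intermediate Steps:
g = 7/20 (g = 4/(-10) + 6/8 = 4*(-⅒) + 6*(⅛) = -⅖ + ¾ = 7/20 ≈ 0.35000)
(g - 1*26)*2 + 14 = (7/20 - 1*26)*2 + 14 = (7/20 - 26)*2 + 14 = -513/20*2 + 14 = -513/10 + 14 = -373/10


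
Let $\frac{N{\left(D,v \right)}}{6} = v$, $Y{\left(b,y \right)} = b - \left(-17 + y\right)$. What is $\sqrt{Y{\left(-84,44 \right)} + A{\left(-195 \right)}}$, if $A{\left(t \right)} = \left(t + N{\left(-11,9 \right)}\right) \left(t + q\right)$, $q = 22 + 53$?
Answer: $\sqrt{16809} \approx 129.65$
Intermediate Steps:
$Y{\left(b,y \right)} = 17 + b - y$ ($Y{\left(b,y \right)} = b - \left(-17 + y\right) = 17 + b - y$)
$N{\left(D,v \right)} = 6 v$
$q = 75$
$A{\left(t \right)} = \left(54 + t\right) \left(75 + t\right)$ ($A{\left(t \right)} = \left(t + 6 \cdot 9\right) \left(t + 75\right) = \left(t + 54\right) \left(75 + t\right) = \left(54 + t\right) \left(75 + t\right)$)
$\sqrt{Y{\left(-84,44 \right)} + A{\left(-195 \right)}} = \sqrt{\left(17 - 84 - 44\right) + \left(4050 + \left(-195\right)^{2} + 129 \left(-195\right)\right)} = \sqrt{\left(17 - 84 - 44\right) + \left(4050 + 38025 - 25155\right)} = \sqrt{-111 + 16920} = \sqrt{16809}$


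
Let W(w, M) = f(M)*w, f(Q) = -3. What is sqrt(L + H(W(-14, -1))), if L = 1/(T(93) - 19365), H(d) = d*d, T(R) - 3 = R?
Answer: sqrt(72773692615)/6423 ≈ 42.000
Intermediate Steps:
T(R) = 3 + R
W(w, M) = -3*w
H(d) = d**2
L = -1/19269 (L = 1/((3 + 93) - 19365) = 1/(96 - 19365) = 1/(-19269) = -1/19269 ≈ -5.1897e-5)
sqrt(L + H(W(-14, -1))) = sqrt(-1/19269 + (-3*(-14))**2) = sqrt(-1/19269 + 42**2) = sqrt(-1/19269 + 1764) = sqrt(33990515/19269) = sqrt(72773692615)/6423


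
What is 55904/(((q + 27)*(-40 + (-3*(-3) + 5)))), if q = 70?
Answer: -27952/1261 ≈ -22.167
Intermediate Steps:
55904/(((q + 27)*(-40 + (-3*(-3) + 5)))) = 55904/(((70 + 27)*(-40 + (-3*(-3) + 5)))) = 55904/((97*(-40 + (9 + 5)))) = 55904/((97*(-40 + 14))) = 55904/((97*(-26))) = 55904/(-2522) = 55904*(-1/2522) = -27952/1261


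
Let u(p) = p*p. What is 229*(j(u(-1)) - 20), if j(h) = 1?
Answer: -4351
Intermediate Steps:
u(p) = p²
229*(j(u(-1)) - 20) = 229*(1 - 20) = 229*(-19) = -4351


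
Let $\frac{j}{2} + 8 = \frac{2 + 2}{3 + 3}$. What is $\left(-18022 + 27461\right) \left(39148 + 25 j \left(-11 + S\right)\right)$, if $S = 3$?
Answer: $\frac{1191617116}{3} \approx 3.9721 \cdot 10^{8}$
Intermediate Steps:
$j = - \frac{44}{3}$ ($j = -16 + 2 \frac{2 + 2}{3 + 3} = -16 + 2 \cdot \frac{4}{6} = -16 + 2 \cdot 4 \cdot \frac{1}{6} = -16 + 2 \cdot \frac{2}{3} = -16 + \frac{4}{3} = - \frac{44}{3} \approx -14.667$)
$\left(-18022 + 27461\right) \left(39148 + 25 j \left(-11 + S\right)\right) = \left(-18022 + 27461\right) \left(39148 + 25 \left(- \frac{44 \left(-11 + 3\right)}{3}\right)\right) = 9439 \left(39148 + 25 \left(\left(- \frac{44}{3}\right) \left(-8\right)\right)\right) = 9439 \left(39148 + 25 \cdot \frac{352}{3}\right) = 9439 \left(39148 + \frac{8800}{3}\right) = 9439 \cdot \frac{126244}{3} = \frac{1191617116}{3}$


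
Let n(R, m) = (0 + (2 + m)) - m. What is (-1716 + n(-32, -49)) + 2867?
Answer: 1153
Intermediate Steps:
n(R, m) = 2 (n(R, m) = (2 + m) - m = 2)
(-1716 + n(-32, -49)) + 2867 = (-1716 + 2) + 2867 = -1714 + 2867 = 1153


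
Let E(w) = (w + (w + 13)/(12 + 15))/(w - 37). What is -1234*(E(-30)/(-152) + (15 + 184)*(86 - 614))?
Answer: 17826017568691/137484 ≈ 1.2966e+8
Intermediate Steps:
E(w) = (13/27 + 28*w/27)/(-37 + w) (E(w) = (w + (13 + w)/27)/(-37 + w) = (w + (13 + w)*(1/27))/(-37 + w) = (w + (13/27 + w/27))/(-37 + w) = (13/27 + 28*w/27)/(-37 + w))
-1234*(E(-30)/(-152) + (15 + 184)*(86 - 614)) = -1234*(((13 + 28*(-30))/(27*(-37 - 30)))/(-152) + (15 + 184)*(86 - 614)) = -1234*(((1/27)*(13 - 840)/(-67))*(-1/152) + 199*(-528)) = -1234*(((1/27)*(-1/67)*(-827))*(-1/152) - 105072) = -1234*((827/1809)*(-1/152) - 105072) = -1234*(-827/274968 - 105072) = -1234*(-28891438523/274968) = 17826017568691/137484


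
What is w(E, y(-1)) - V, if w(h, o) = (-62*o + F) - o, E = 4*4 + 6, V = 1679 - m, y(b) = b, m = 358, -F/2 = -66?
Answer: -1126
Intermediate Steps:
F = 132 (F = -2*(-66) = 132)
V = 1321 (V = 1679 - 1*358 = 1679 - 358 = 1321)
E = 22 (E = 16 + 6 = 22)
w(h, o) = 132 - 63*o (w(h, o) = (-62*o + 132) - o = (132 - 62*o) - o = 132 - 63*o)
w(E, y(-1)) - V = (132 - 63*(-1)) - 1*1321 = (132 + 63) - 1321 = 195 - 1321 = -1126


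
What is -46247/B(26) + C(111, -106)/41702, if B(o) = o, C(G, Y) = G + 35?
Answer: -964294299/542126 ≈ -1778.7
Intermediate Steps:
C(G, Y) = 35 + G
-46247/B(26) + C(111, -106)/41702 = -46247/26 + (35 + 111)/41702 = -46247*1/26 + 146*(1/41702) = -46247/26 + 73/20851 = -964294299/542126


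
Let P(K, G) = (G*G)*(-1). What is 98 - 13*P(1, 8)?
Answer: 930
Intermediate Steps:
P(K, G) = -G² (P(K, G) = G²*(-1) = -G²)
98 - 13*P(1, 8) = 98 - (-13)*8² = 98 - (-13)*64 = 98 - 13*(-64) = 98 + 832 = 930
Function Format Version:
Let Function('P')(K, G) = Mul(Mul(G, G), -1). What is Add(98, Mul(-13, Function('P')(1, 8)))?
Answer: 930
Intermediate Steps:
Function('P')(K, G) = Mul(-1, Pow(G, 2)) (Function('P')(K, G) = Mul(Pow(G, 2), -1) = Mul(-1, Pow(G, 2)))
Add(98, Mul(-13, Function('P')(1, 8))) = Add(98, Mul(-13, Mul(-1, Pow(8, 2)))) = Add(98, Mul(-13, Mul(-1, 64))) = Add(98, Mul(-13, -64)) = Add(98, 832) = 930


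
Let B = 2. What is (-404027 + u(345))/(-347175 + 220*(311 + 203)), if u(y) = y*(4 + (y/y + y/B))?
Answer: 685579/468190 ≈ 1.4643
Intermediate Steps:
u(y) = y*(5 + y/2) (u(y) = y*(4 + (y/y + y/2)) = y*(4 + (1 + y*(½))) = y*(4 + (1 + y/2)) = y*(5 + y/2))
(-404027 + u(345))/(-347175 + 220*(311 + 203)) = (-404027 + (½)*345*(10 + 345))/(-347175 + 220*(311 + 203)) = (-404027 + (½)*345*355)/(-347175 + 220*514) = (-404027 + 122475/2)/(-347175 + 113080) = -685579/2/(-234095) = -685579/2*(-1/234095) = 685579/468190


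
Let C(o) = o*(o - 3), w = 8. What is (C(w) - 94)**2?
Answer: 2916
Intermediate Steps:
C(o) = o*(-3 + o)
(C(w) - 94)**2 = (8*(-3 + 8) - 94)**2 = (8*5 - 94)**2 = (40 - 94)**2 = (-54)**2 = 2916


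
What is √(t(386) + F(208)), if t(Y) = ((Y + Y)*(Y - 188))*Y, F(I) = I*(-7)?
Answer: 8*√921890 ≈ 7681.2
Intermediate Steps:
F(I) = -7*I
t(Y) = 2*Y²*(-188 + Y) (t(Y) = ((2*Y)*(-188 + Y))*Y = (2*Y*(-188 + Y))*Y = 2*Y²*(-188 + Y))
√(t(386) + F(208)) = √(2*386²*(-188 + 386) - 7*208) = √(2*148996*198 - 1456) = √(59002416 - 1456) = √59000960 = 8*√921890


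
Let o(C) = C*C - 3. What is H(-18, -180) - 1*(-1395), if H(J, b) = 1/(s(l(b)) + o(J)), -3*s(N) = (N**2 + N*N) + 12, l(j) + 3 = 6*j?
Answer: 1090344554/781609 ≈ 1395.0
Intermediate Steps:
l(j) = -3 + 6*j
s(N) = -4 - 2*N**2/3 (s(N) = -((N**2 + N*N) + 12)/3 = -((N**2 + N**2) + 12)/3 = -(2*N**2 + 12)/3 = -(12 + 2*N**2)/3 = -4 - 2*N**2/3)
o(C) = -3 + C**2 (o(C) = C**2 - 3 = -3 + C**2)
H(J, b) = 1/(-7 + J**2 - 2*(-3 + 6*b)**2/3) (H(J, b) = 1/((-4 - 2*(-3 + 6*b)**2/3) + (-3 + J**2)) = 1/(-7 + J**2 - 2*(-3 + 6*b)**2/3))
H(-18, -180) - 1*(-1395) = -1/(7 - 1*(-18)**2 + 6*(-1 + 2*(-180))**2) - 1*(-1395) = -1/(7 - 1*324 + 6*(-1 - 360)**2) + 1395 = -1/(7 - 324 + 6*(-361)**2) + 1395 = -1/(7 - 324 + 6*130321) + 1395 = -1/(7 - 324 + 781926) + 1395 = -1/781609 + 1395 = 1090344554/781609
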